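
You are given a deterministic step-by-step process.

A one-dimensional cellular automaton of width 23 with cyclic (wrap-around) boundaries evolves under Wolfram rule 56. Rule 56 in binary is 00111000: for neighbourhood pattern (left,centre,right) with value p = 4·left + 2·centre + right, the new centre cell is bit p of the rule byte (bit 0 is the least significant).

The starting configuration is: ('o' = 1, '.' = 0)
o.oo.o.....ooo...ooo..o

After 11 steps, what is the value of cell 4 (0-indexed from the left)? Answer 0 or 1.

1

[0] o.oo.o.....ooo...ooo..o
[1] .oo.o.o....o..o..o..o.o
[2] oo.o.o.o....o..o..o..o.
[3] o.o.o.o.o....o..o..o..o
[4] .o.o.o.o.o....o..o..o.o
[5] o.o.o.o.o.o....o..o..o.
[6] .o.o.o.o.o.o....o..o..o
[7] o.o.o.o.o.o.o....o..o..
[8] .o.o.o.o.o.o.o....o..o.
[9] ..o.o.o.o.o.o.o....o..o
[10] o..o.o.o.o.o.o.o....o..
[11] .o..o.o.o.o.o.o.o....o.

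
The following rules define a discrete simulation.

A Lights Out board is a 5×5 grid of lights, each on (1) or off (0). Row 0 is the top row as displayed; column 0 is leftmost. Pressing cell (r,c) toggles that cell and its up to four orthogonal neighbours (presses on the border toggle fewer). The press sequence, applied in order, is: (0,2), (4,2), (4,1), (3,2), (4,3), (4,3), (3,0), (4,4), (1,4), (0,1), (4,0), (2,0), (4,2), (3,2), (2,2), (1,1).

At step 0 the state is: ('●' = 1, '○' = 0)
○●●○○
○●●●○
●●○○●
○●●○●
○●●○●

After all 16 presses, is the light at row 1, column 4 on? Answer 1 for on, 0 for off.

1

[0] ○●●○○
○●●●○
●●○○●
○●●○●
○●●○●
[1] ○○○●○
○●○●○
●●○○●
○●●○●
○●●○●
[2] ○○○●○
○●○●○
●●○○●
○●○○●
○○○●●
[3] ○○○●○
○●○●○
●●○○●
○○○○●
●●●●●
[4] ○○○●○
○●○●○
●●●○●
○●●●●
●●○●●
[5] ○○○●○
○●○●○
●●●○●
○●●○●
●●●○○
[6] ○○○●○
○●○●○
●●●○●
○●●●●
●●○●●
[7] ○○○●○
○●○●○
○●●○●
●○●●●
○●○●●
[8] ○○○●○
○●○●○
○●●○●
●○●●○
○●○○○
[9] ○○○●●
○●○○●
○●●○○
●○●●○
○●○○○
[10] ●●●●●
○○○○●
○●●○○
●○●●○
○●○○○
[11] ●●●●●
○○○○●
○●●○○
○○●●○
●○○○○
[12] ●●●●●
●○○○●
●○●○○
●○●●○
●○○○○
[13] ●●●●●
●○○○●
●○●○○
●○○●○
●●●●○
[14] ●●●●●
●○○○●
●○○○○
●●●○○
●●○●○
[15] ●●●●●
●○●○●
●●●●○
●●○○○
●●○●○
[16] ●○●●●
○●○○●
●○●●○
●●○○○
●●○●○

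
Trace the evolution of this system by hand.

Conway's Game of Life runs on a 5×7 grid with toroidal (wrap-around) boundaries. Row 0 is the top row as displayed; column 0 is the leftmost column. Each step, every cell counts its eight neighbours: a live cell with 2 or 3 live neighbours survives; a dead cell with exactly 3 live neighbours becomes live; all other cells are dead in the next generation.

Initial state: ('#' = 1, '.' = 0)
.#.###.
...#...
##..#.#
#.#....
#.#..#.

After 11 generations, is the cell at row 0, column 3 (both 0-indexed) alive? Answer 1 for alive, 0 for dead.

0

k=0  .#.###.
...#...
##..#.#
#.#....
#.#..#.
k=1  .#.#.##
.#.#..#
####..#
..##.#.
#.#..#.
k=2  .#.#.#.
...#...
.....##
.....#.
#....#.
k=3  ..#...#
..#..##
....###
....##.
.....#.
k=4  ......#
#..##..
...#...
.......
....###
k=5  #..#..#
...##..
...##..
....##.
.....##
k=6  #..#..#
..#..#.
.......
...#..#
#......
k=7  ##....#
......#
.......
.......
#......
k=8  .#....#
......#
.......
.......
##....#
k=9  .#...##
#......
.......
#......
.#....#
k=10  .#...##
#.....#
.......
#......
.#...##
k=11  .#.....
#....##
#.....#
#.....#
.#...#.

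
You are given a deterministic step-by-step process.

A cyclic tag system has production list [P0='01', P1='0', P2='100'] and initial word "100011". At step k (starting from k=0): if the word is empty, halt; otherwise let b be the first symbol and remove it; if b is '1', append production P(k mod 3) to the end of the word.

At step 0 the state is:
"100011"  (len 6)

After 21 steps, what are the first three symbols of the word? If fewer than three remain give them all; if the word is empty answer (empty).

gen 0: "100011"  (len 6)
gen 1: "0001101"  (len 7)
gen 2: "001101"  (len 6)
gen 3: "01101"  (len 5)
gen 4: "1101"  (len 4)
gen 5: "1010"  (len 4)
gen 6: "010100"  (len 6)
gen 7: "10100"  (len 5)
gen 8: "01000"  (len 5)
gen 9: "1000"  (len 4)
gen 10: "00001"  (len 5)
gen 11: "0001"  (len 4)
gen 12: "001"  (len 3)
gen 13: "01"  (len 2)
gen 14: "1"  (len 1)
gen 15: "100"  (len 3)
gen 16: "0001"  (len 4)
gen 17: "001"  (len 3)
gen 18: "01"  (len 2)
gen 19: "1"  (len 1)
gen 20: "0"  (len 1)
gen 21: (halted — word empty)

(empty)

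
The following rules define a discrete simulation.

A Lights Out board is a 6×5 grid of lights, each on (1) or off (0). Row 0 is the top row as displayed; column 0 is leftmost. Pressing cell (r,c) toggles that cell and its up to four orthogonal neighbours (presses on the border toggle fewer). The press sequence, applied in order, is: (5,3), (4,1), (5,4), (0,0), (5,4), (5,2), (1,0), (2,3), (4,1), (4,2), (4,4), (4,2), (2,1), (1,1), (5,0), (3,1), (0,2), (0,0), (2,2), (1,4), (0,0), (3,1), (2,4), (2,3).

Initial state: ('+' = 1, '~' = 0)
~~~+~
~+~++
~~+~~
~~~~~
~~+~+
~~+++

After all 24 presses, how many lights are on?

15

gen 0: ~~~+~
~+~++
~~+~~
~~~~~
~~+~+
~~+++
gen 1: ~~~+~
~+~++
~~+~~
~~~~~
~~+++
~~~~~
gen 2: ~~~+~
~+~++
~~+~~
~+~~~
++~++
~+~~~
gen 3: ~~~+~
~+~++
~~+~~
~+~~~
++~+~
~+~++
gen 4: ++~+~
++~++
~~+~~
~+~~~
++~+~
~+~++
gen 5: ++~+~
++~++
~~+~~
~+~~~
++~++
~+~~~
gen 6: ++~+~
++~++
~~+~~
~+~~~
+++++
~~++~
gen 7: ~+~+~
~~~++
+~+~~
~+~~~
+++++
~~++~
gen 8: ~+~+~
~~~~+
+~~++
~+~+~
+++++
~~++~
gen 9: ~+~+~
~~~~+
+~~++
~~~+~
~~~++
~+++~
gen 10: ~+~+~
~~~~+
+~~++
~~++~
~++~+
~+~+~
gen 11: ~+~+~
~~~~+
+~~++
~~+++
~+++~
~+~++
gen 12: ~+~+~
~~~~+
+~~++
~~~++
~~~~~
~++++
gen 13: ~+~+~
~+~~+
~++++
~+~++
~~~~~
~++++
gen 14: ~~~+~
+~+~+
~~+++
~+~++
~~~~~
~++++
gen 15: ~~~+~
+~+~+
~~+++
~+~++
+~~~~
+~+++
gen 16: ~~~+~
+~+~+
~++++
+~+++
++~~~
+~+++
gen 17: ~++~~
+~~~+
~++++
+~+++
++~~~
+~+++
gen 18: +~+~~
~~~~+
~++++
+~+++
++~~~
+~+++
gen 19: +~+~~
~~+~+
~~~~+
+~~++
++~~~
+~+++
gen 20: +~+~+
~~++~
~~~~~
+~~++
++~~~
+~+++
gen 21: ~++~+
+~++~
~~~~~
+~~++
++~~~
+~+++
gen 22: ~++~+
+~++~
~+~~~
~++++
+~~~~
+~+++
gen 23: ~++~+
+~+++
~+~++
~+++~
+~~~~
+~+++
gen 24: ~++~+
+~+~+
~++~~
~++~~
+~~~~
+~+++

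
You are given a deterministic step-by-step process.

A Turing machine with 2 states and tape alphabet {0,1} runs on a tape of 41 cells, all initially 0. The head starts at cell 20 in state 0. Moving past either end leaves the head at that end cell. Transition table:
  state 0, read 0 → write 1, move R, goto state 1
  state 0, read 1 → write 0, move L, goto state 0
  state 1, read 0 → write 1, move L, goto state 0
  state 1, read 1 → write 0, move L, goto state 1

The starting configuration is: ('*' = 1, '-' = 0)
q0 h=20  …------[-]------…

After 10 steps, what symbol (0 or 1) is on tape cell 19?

0) q0 h=20  …------[-]------…
1) q1 h=21  …-----*[-]------…
2) q0 h=20  …------[*]*-----…
3) q0 h=19  …------[-]-*----…
4) q1 h=20  …-----*[-]*-----…
5) q0 h=19  …------[*]**----…
6) q0 h=18  …------[-]-**---…
7) q1 h=19  …-----*[-]**----…
8) q0 h=18  …------[*]***---…
9) q0 h=17  …------[-]-***--…
10) q1 h=18  …-----*[-]***---…

1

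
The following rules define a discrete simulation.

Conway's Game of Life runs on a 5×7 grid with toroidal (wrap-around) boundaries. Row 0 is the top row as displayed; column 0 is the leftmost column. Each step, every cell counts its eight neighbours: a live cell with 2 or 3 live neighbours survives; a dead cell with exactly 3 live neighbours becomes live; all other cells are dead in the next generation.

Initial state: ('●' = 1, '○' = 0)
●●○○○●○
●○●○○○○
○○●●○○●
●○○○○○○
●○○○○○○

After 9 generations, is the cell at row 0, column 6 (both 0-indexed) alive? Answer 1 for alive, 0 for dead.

1

step 0: ●●○○○●○
●○●○○○○
○○●●○○●
●○○○○○○
●○○○○○○
step 1: ●○○○○○○
●○●●○○○
●○●●○○●
●●○○○○●
●○○○○○○
step 2: ●○○○○○●
●○●●○○○
○○○●○○○
○○●○○○○
○○○○○○○
step 3: ●●○○○○●
●●●●○○●
○●○●○○○
○○○○○○○
○○○○○○○
step 4: ○○○○○○●
○○○●○○●
○●○●○○○
○○○○○○○
●○○○○○○
step 5: ●○○○○○●
●○●○○○○
○○●○○○○
○○○○○○○
○○○○○○○
step 6: ●●○○○○●
●○○○○○●
○●○○○○○
○○○○○○○
○○○○○○○
step 7: ○●○○○○●
○○○○○○●
●○○○○○○
○○○○○○○
●○○○○○○
step 8: ○○○○○○●
○○○○○○●
○○○○○○○
○○○○○○○
●○○○○○○
step 9: ●○○○○○●
○○○○○○○
○○○○○○○
○○○○○○○
○○○○○○○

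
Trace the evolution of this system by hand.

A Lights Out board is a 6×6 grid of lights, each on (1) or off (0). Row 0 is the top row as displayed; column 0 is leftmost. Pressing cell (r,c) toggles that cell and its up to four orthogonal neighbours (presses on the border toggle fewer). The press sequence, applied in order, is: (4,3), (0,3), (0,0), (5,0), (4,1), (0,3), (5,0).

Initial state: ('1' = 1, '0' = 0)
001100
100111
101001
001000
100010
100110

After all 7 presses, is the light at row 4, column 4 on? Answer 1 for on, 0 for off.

[0] 001100
100111
101001
001000
100010
100110
[1] 001100
100111
101001
001100
101100
100010
[2] 000010
100011
101001
001100
101100
100010
[3] 110010
000011
101001
001100
101100
100010
[4] 110010
000011
101001
001100
001100
010010
[5] 110010
000011
101001
011100
110100
000010
[6] 111100
000111
101001
011100
110100
000010
[7] 111100
000111
101001
011100
010100
110010

0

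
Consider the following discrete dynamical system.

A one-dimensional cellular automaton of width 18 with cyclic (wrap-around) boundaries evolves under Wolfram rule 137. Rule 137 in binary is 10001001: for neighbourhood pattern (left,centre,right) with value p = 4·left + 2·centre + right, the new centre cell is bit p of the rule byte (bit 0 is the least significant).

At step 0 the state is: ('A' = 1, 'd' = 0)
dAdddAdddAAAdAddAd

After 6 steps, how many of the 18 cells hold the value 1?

7

0) dAdddAdddAAAdAddAd
1) dddAdddAdAAddddddd
2) AAdddAdddAddAAAAAA
3) AddAdddAddddAAAAAA
4) dddddAdddAAdAAAAAA
5) dAAAdddAdAddAAAAAd
6) dAAddAddddddAAAAdd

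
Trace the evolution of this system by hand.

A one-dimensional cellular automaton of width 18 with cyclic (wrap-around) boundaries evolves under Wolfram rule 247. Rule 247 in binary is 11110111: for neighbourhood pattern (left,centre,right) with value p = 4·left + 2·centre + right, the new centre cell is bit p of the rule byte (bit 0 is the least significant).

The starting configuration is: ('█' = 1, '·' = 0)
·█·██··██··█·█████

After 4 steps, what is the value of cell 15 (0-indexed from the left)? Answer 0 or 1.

0) ·█·██··██··█·█████
1) ███·███·█████·████
2) ████·███·█████·███
3) █████·███·█████·██
4) ██████·███·█████·█

1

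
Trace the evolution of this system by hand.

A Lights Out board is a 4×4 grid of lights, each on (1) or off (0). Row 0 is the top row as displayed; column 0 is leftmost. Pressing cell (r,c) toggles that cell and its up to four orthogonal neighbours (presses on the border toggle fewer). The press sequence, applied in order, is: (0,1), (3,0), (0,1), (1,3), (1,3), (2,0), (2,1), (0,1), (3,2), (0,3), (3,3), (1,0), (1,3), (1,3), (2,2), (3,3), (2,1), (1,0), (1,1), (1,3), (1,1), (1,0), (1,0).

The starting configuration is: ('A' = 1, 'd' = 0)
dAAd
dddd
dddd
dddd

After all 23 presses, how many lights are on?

5

[0] dAAd
dddd
dddd
dddd
[1] Addd
dAdd
dddd
dddd
[2] Addd
dAdd
Addd
AAdd
[3] dAAd
dddd
Addd
AAdd
[4] dAAA
ddAA
AddA
AAdd
[5] dAAd
dddd
Addd
AAdd
[6] dAAd
Addd
dAdd
dAdd
[7] dAAd
AAdd
AdAd
dddd
[8] Addd
Addd
AdAd
dddd
[9] Addd
Addd
Addd
dAAA
[10] AdAA
AddA
Addd
dAAA
[11] AdAA
AddA
AddA
dAdd
[12] ddAA
dAdA
dddA
dAdd
[13] ddAd
dAAd
dddd
dAdd
[14] ddAA
dAdA
dddA
dAdd
[15] ddAA
dAAA
dAAd
dAAd
[16] ddAA
dAAA
dAAA
dAdA
[17] ddAA
ddAA
AddA
dddA
[18] AdAA
AAAA
dddA
dddA
[19] AAAA
dddA
dAdA
dddA
[20] AAAd
ddAd
dAdd
dddA
[21] AdAd
AAdd
dddd
dddA
[22] ddAd
dddd
Addd
dddA
[23] AdAd
AAdd
dddd
dddA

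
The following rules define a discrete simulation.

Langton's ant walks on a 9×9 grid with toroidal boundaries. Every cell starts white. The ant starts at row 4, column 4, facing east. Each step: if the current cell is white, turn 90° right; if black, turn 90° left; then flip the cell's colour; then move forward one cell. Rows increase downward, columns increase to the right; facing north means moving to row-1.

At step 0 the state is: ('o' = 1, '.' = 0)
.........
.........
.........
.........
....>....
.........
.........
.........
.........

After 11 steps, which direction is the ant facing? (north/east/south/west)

north

k=0  .........
.........
.........
.........
....>....
.........
.........
.........
.........
k=1  .........
.........
.........
.........
....o....
....v....
.........
.........
.........
k=2  .........
.........
.........
.........
....o....
...<o....
.........
.........
.........
k=3  .........
.........
.........
.........
...^o....
...oo....
.........
.........
.........
k=4  .........
.........
.........
.........
...o>....
...oo....
.........
.........
.........
k=5  .........
.........
.........
....^....
...o.....
...oo....
.........
.........
.........
k=6  .........
.........
.........
....o>...
...o.....
...oo....
.........
.........
.........
k=7  .........
.........
.........
....oo...
...o.v...
...oo....
.........
.........
.........
k=8  .........
.........
.........
....oo...
...o<o...
...oo....
.........
.........
.........
k=9  .........
.........
.........
....^o...
...ooo...
...oo....
.........
.........
.........
k=10  .........
.........
.........
...<.o...
...ooo...
...oo....
.........
.........
.........
k=11  .........
.........
...^.....
...o.o...
...ooo...
...oo....
.........
.........
.........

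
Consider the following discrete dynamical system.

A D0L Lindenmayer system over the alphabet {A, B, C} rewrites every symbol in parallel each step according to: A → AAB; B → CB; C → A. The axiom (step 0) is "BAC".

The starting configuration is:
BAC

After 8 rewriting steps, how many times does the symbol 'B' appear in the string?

816

0) BAC
1) CBAABA
2) ACBAABAABCBAAB
3) AABACBAABAABCBAABAABCBACBAABAABCB
4) AABAABCBAABACBAABAABCBAABAABCBACBAABAABCBAABAABCBACBAABACBAABAABCBAABAABCBACB
5) AABAABCBAABAABCBACBAABAABCBAABACBAABAABCBAABAABCBACBAABAAB…AABAABCBAABACBAABAABCBAABAABCBACBAABAABCBAABAABCBACBAABACB  (len 179)
6) AABAABCBAABAABCBACBAABAABCBAABAABCBACBAABACBAABAABCBAABAAB…AABAABCBAABAABCBACBAABAABCBAABAABCBACBAABACBAABAABCBAABACB  (len 416)
7) AABAABCBAABAABCBACBAABAABCBAABAABCBACBAABACBAABAABCBAABAAB…CBACBAABACBAABAABCBAABACBAABAABCBAABAABCBACBAABAABCBAABACB  (len 967)
8) AABAABCBAABAABCBACBAABAABCBAABAABCBACBAABACBAABAABCBAABAAB…AABAABCBAABAABCBACBAABACBAABAABCBAABAABCBACBAABAABCBAABACB  (len 2248)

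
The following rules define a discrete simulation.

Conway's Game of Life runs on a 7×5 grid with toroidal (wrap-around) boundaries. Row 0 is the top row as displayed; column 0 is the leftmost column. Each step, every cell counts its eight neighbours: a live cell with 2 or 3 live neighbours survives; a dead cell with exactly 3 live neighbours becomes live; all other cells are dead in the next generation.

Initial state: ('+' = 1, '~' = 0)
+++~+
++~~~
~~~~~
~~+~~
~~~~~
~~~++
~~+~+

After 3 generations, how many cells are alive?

gen 0: +++~+
++~~~
~~~~~
~~+~~
~~~~~
~~~++
~~+~+
gen 1: ~~+~+
~~+~+
~+~~~
~~~~~
~~~+~
~~~++
~~+~~
gen 2: ~++~~
+++~~
~~~~~
~~~~~
~~~++
~~+++
~~+~+
gen 3: ~~~~~
+~+~~
~+~~~
~~~~~
~~+~+
+~+~~
+~~~+

9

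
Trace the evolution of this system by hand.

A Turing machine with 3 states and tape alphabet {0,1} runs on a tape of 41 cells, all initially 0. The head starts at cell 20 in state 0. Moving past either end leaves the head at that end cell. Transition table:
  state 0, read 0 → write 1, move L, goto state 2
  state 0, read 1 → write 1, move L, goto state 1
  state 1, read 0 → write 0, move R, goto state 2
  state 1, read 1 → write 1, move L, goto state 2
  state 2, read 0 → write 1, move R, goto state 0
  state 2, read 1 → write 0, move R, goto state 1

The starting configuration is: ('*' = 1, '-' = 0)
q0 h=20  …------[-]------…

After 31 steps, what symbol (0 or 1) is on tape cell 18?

[0] q0 h=20  …------[-]------…
[1] q2 h=19  …------[-]*-----…
[2] q0 h=20  …-----*[*]------…
[3] q1 h=19  …------[*]*-----…
[4] q2 h=18  …------[-]**----…
[5] q0 h=19  …-----*[*]*-----…
[6] q1 h=18  …------[*]**----…
[7] q2 h=17  …------[-]***---…
[8] q0 h=18  …-----*[*]**----…
[9] q1 h=17  …------[*]***---…
[10] q2 h=16  …------[-]****--…
[11] q0 h=17  …-----*[*]***---…
[12] q1 h=16  …------[*]****--…
[13] q2 h=15  …------[-]*****-…
[14] q0 h=16  …-----*[*]****--…
[15] q1 h=15  …------[*]*****-…
[16] q2 h=14  …------[-]******…
[17] q0 h=15  …-----*[*]*****-…
[18] q1 h=14  …------[*]******…
[19] q2 h=13  …------[-]******…
[20] q0 h=14  …-----*[*]******…
[21] q1 h=13  …------[*]******…
[22] q2 h=12  …------[-]******…
[23] q0 h=13  …-----*[*]******…
[24] q1 h=12  …------[*]******…
[25] q2 h=11  …------[-]******…
[26] q0 h=12  …-----*[*]******…
[27] q1 h=11  …------[*]******…
[28] q2 h=10  …------[-]******…
[29] q0 h=11  …-----*[*]******…
[30] q1 h=10  …------[*]******…
[31] q2 h= 9  …------[-]******…

1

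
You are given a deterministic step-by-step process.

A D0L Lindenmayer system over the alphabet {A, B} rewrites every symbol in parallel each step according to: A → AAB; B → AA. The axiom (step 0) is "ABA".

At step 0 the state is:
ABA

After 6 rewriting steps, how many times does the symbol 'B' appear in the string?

328

step 0: ABA
step 1: AABAAAAB
step 2: AABAABAAAABAABAABAABAA
step 3: AABAABAAAABAABAAAABAABAABAABAAAABAABAAAABAABAAAABAABAAAABAAB
step 4: AABAABAAAABAABAAAABAABAABAABAAAABAABAAAABAABAABAABAAAABAAB…BAABAAAABAABAAAABAABAABAABAAAABAABAAAABAABAABAABAAAABAABAA  (len 164)
step 5: AABAABAAAABAABAAAABAABAABAABAAAABAABAAAABAABAABAABAAAABAAB…BAABAAAABAABAAAABAABAAAABAABAAAABAABAABAABAAAABAABAAAABAAB  (len 448)
step 6: AABAABAAAABAABAAAABAABAABAABAAAABAABAAAABAABAABAABAAAABAAB…BAABAAAABAABAAAABAABAABAABAAAABAABAAAABAABAABAABAAAABAABAA  (len 1224)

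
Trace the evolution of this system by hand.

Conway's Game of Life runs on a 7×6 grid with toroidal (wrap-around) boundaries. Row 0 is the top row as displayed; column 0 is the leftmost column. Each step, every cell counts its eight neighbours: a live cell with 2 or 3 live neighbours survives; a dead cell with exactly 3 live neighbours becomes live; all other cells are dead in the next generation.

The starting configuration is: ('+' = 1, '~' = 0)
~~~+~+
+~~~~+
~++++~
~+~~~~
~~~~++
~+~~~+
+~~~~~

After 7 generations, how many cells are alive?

2

step 0: ~~~+~+
+~~~~+
~++++~
~+~~~~
~~~~++
~+~~~+
+~~~~~
step 1: ~~~~++
++~~~+
~+++++
++~~~+
~~~~++
~~~~++
+~~~++
step 2: ~+~~~~
~+~~~~
~~~+~~
~+~~~~
~~~~~~
~~~+~~
+~~+~~
step 3: +++~~~
~~+~~~
~~+~~~
~~~~~~
~~~~~~
~~~~~~
~~+~~~
step 4: ~~++~~
~~++~~
~~~~~~
~~~~~~
~~~~~~
~~~~~~
~~+~~~
step 5: ~+~~~~
~~++~~
~~~~~~
~~~~~~
~~~~~~
~~~~~~
~~++~~
step 6: ~+~~~~
~~+~~~
~~~~~~
~~~~~~
~~~~~~
~~~~~~
~~+~~~
step 7: ~++~~~
~~~~~~
~~~~~~
~~~~~~
~~~~~~
~~~~~~
~~~~~~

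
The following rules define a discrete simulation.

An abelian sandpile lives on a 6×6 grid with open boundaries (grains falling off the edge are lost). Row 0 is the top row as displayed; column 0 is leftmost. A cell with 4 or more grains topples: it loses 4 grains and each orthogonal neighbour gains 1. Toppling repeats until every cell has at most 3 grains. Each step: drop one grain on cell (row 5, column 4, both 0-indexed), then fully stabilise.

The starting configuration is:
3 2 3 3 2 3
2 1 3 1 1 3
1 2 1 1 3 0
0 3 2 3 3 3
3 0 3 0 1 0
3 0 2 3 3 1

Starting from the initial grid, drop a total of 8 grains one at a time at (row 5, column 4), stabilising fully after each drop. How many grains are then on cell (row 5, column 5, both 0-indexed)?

step 0: 3 2 3 3 2 3
2 1 3 1 1 3
1 2 1 1 3 0
0 3 2 3 3 3
3 0 3 0 1 0
3 0 2 3 3 1
step 1: 3 2 3 3 2 3
2 1 3 1 1 3
1 2 1 1 3 0
0 3 2 3 3 3
3 0 3 1 2 0
3 0 3 0 1 2
step 2: 3 2 3 3 2 3
2 1 3 1 1 3
1 2 1 1 3 0
0 3 2 3 3 3
3 0 3 1 2 0
3 0 3 0 2 2
step 3: 3 2 3 3 2 3
2 1 3 1 1 3
1 2 1 1 3 0
0 3 2 3 3 3
3 0 3 1 2 0
3 0 3 0 3 2
step 4: 3 2 3 3 2 3
2 1 3 1 1 3
1 2 1 1 3 0
0 3 2 3 3 3
3 0 3 1 3 0
3 0 3 1 0 3
step 5: 3 2 3 3 2 3
2 1 3 1 1 3
1 2 1 1 3 0
0 3 2 3 3 3
3 0 3 1 3 0
3 0 3 1 1 3
step 6: 3 2 3 3 2 3
2 1 3 1 1 3
1 2 1 1 3 0
0 3 2 3 3 3
3 0 3 1 3 0
3 0 3 1 2 3
step 7: 3 2 3 3 2 3
2 1 3 1 1 3
1 2 1 1 3 0
0 3 2 3 3 3
3 0 3 1 3 0
3 0 3 1 3 3
step 8: 3 2 3 3 2 3
2 1 3 1 2 3
1 2 1 3 0 2
0 3 3 0 3 0
3 0 3 3 1 3
3 0 3 2 2 0

0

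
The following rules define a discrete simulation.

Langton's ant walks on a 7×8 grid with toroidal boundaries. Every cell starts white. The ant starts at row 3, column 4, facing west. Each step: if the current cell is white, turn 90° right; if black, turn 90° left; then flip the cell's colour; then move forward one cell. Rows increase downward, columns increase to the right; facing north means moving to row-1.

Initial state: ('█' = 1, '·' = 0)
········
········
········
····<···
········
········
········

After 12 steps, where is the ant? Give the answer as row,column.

t=0: ········
········
········
····<···
········
········
········
t=1: ········
········
····^···
····█···
········
········
········
t=2: ········
········
····█>··
····█···
········
········
········
t=3: ········
········
····██··
····█v··
········
········
········
t=4: ········
········
····██··
····<█··
········
········
········
t=5: ········
········
····██··
·····█··
····v···
········
········
t=6: ········
········
····██··
·····█··
···<█···
········
········
t=7: ········
········
····██··
···^·█··
···██···
········
········
t=8: ········
········
····██··
···█>█··
···██···
········
········
t=9: ········
········
····██··
···███··
···█v···
········
········
t=10: ········
········
····██··
···███··
···█·>··
········
········
t=11: ········
········
····██··
···███··
···█·█··
·····v··
········
t=12: ········
········
····██··
···███··
···█·█··
····<█··
········

5,4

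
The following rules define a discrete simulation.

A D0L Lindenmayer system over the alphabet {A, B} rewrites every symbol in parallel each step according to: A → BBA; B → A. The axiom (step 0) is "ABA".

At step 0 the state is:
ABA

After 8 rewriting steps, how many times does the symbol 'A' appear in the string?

427

gen 0: ABA
gen 1: BBAABBA
gen 2: AABBABBAAABBA
gen 3: BBABBAAABBAAABBABBABBAAABBA
gen 4: AABBAAABBABBABBAAABBABBABBAAABBAAABBAAABBABBABBAAABBA
gen 5: BBABBAAABBABBABBAAABBAAABBAAABBABBABBAAABBAAABBAAABBABBABBAAABBABBABBAAABBABBABBAAABBAAABBAAABBABBABBAAABBA
gen 6: AABBAAABBABBABBAAABBAAABBAAABBABBABBAAABBABBABBAAABBABBABB…ABBABBABBAAABBABBABBAAABBABBABBAAABBAAABBAAABBABBABBAAABBA  (len 213)
gen 7: BBABBAAABBABBABBAAABBAAABBAAABBABBABBAAABBABBABBAAABBABBAB…ABBABBABBAAABBABBABBAAABBABBABBAAABBAAABBAAABBABBABBAAABBA  (len 427)
gen 8: AABBAAABBABBABBAAABBAAABBAAABBABBABBAAABBABBABBAAABBABBABB…ABBABBABBAAABBABBABBAAABBABBABBAAABBAAABBAAABBABBABBAAABBA  (len 853)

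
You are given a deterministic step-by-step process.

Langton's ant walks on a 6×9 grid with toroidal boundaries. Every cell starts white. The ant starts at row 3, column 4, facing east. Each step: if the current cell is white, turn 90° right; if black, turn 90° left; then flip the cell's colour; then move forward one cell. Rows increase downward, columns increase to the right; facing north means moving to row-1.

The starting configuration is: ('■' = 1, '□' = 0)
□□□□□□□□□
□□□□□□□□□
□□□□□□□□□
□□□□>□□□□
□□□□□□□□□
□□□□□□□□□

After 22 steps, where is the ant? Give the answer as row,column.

gen 0: □□□□□□□□□
□□□□□□□□□
□□□□□□□□□
□□□□>□□□□
□□□□□□□□□
□□□□□□□□□
gen 1: □□□□□□□□□
□□□□□□□□□
□□□□□□□□□
□□□□■□□□□
□□□□v□□□□
□□□□□□□□□
gen 2: □□□□□□□□□
□□□□□□□□□
□□□□□□□□□
□□□□■□□□□
□□□<■□□□□
□□□□□□□□□
gen 3: □□□□□□□□□
□□□□□□□□□
□□□□□□□□□
□□□^■□□□□
□□□■■□□□□
□□□□□□□□□
gen 4: □□□□□□□□□
□□□□□□□□□
□□□□□□□□□
□□□■>□□□□
□□□■■□□□□
□□□□□□□□□
gen 5: □□□□□□□□□
□□□□□□□□□
□□□□^□□□□
□□□■□□□□□
□□□■■□□□□
□□□□□□□□□
gen 6: □□□□□□□□□
□□□□□□□□□
□□□□■>□□□
□□□■□□□□□
□□□■■□□□□
□□□□□□□□□
gen 7: □□□□□□□□□
□□□□□□□□□
□□□□■■□□□
□□□■□v□□□
□□□■■□□□□
□□□□□□□□□
gen 8: □□□□□□□□□
□□□□□□□□□
□□□□■■□□□
□□□■<■□□□
□□□■■□□□□
□□□□□□□□□
gen 9: □□□□□□□□□
□□□□□□□□□
□□□□^■□□□
□□□■■■□□□
□□□■■□□□□
□□□□□□□□□
gen 10: □□□□□□□□□
□□□□□□□□□
□□□<□■□□□
□□□■■■□□□
□□□■■□□□□
□□□□□□□□□
gen 11: □□□□□□□□□
□□□^□□□□□
□□□■□■□□□
□□□■■■□□□
□□□■■□□□□
□□□□□□□□□
gen 12: □□□□□□□□□
□□□■>□□□□
□□□■□■□□□
□□□■■■□□□
□□□■■□□□□
□□□□□□□□□
gen 13: □□□□□□□□□
□□□■■□□□□
□□□■v■□□□
□□□■■■□□□
□□□■■□□□□
□□□□□□□□□
gen 14: □□□□□□□□□
□□□■■□□□□
□□□<■■□□□
□□□■■■□□□
□□□■■□□□□
□□□□□□□□□
gen 15: □□□□□□□□□
□□□■■□□□□
□□□□■■□□□
□□□v■■□□□
□□□■■□□□□
□□□□□□□□□
gen 16: □□□□□□□□□
□□□■■□□□□
□□□□■■□□□
□□□□>■□□□
□□□■■□□□□
□□□□□□□□□
gen 17: □□□□□□□□□
□□□■■□□□□
□□□□^■□□□
□□□□□■□□□
□□□■■□□□□
□□□□□□□□□
gen 18: □□□□□□□□□
□□□■■□□□□
□□□<□■□□□
□□□□□■□□□
□□□■■□□□□
□□□□□□□□□
gen 19: □□□□□□□□□
□□□^■□□□□
□□□■□■□□□
□□□□□■□□□
□□□■■□□□□
□□□□□□□□□
gen 20: □□□□□□□□□
□□<□■□□□□
□□□■□■□□□
□□□□□■□□□
□□□■■□□□□
□□□□□□□□□
gen 21: □□^□□□□□□
□□■□■□□□□
□□□■□■□□□
□□□□□■□□□
□□□■■□□□□
□□□□□□□□□
gen 22: □□■>□□□□□
□□■□■□□□□
□□□■□■□□□
□□□□□■□□□
□□□■■□□□□
□□□□□□□□□

0,3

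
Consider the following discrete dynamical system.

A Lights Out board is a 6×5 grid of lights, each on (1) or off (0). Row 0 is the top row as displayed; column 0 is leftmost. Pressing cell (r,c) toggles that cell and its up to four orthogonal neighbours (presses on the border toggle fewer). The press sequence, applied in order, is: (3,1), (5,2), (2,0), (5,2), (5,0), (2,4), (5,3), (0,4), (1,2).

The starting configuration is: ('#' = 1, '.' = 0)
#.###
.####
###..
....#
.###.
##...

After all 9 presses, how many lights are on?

t=0: #.###
.####
###..
....#
.###.
##...
t=1: #.###
.####
#.#..
###.#
..##.
##...
t=2: #.###
.####
#.#..
###.#
...#.
#.##.
t=3: #.###
#####
.##..
.##.#
...#.
#.##.
t=4: #.###
#####
.##..
.##.#
..##.
##...
t=5: #.###
#####
.##..
.##.#
#.##.
.....
t=6: #.###
####.
.####
.##..
#.##.
.....
t=7: #.###
####.
.####
.##..
#.#..
..###
t=8: #.#..
#####
.####
.##..
#.#..
..###
t=9: #....
#...#
.#.##
.##..
#.#..
..###

13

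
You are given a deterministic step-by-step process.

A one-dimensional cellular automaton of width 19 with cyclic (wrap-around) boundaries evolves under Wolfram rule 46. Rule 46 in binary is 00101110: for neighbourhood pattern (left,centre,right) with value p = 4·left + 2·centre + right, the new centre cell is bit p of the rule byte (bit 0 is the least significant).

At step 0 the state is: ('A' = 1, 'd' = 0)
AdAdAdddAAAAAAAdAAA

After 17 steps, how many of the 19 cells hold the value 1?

6

0) AdAdAdddAAAAAAAdAAA
1) dAAAAddAAddddddAAdd
2) AAddddAAddddddAAddd
3) AddddAAddddddAAdddA
4) ddddAAddddddAAdddAA
5) dddAAddddddAAdddAAd
6) ddAAddddddAAdddAAdd
7) dAAddddddAAdddAAddd
8) AAddddddAAdddAAdddd
9) AddddddAAdddAAddddA
10) ddddddAAdddAAddddAA
11) dddddAAdddAAddddAAd
12) ddddAAdddAAddddAAdd
13) dddAAdddAAddddAAddd
14) ddAAdddAAddddAAdddd
15) dAAdddAAddddAAddddd
16) AAdddAAddddAAdddddd
17) AdddAAddddAAddddddA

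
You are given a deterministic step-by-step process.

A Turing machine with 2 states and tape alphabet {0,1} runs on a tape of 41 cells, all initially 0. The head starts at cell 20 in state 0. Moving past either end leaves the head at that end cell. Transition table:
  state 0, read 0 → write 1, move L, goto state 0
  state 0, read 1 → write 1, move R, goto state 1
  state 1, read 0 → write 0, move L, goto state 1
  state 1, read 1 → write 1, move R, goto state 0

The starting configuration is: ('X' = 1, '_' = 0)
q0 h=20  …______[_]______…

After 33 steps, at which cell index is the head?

12

t=0: q0 h=20  …______[_]______…
t=1: q0 h=19  …______[_]X_____…
t=2: q0 h=18  …______[_]XX____…
t=3: q0 h=17  …______[_]XXX___…
t=4: q0 h=16  …______[_]XXXX__…
t=5: q0 h=15  …______[_]XXXXX_…
t=6: q0 h=14  …______[_]XXXXXX…
t=7: q0 h=13  …______[_]XXXXXX…
t=8: q0 h=12  …______[_]XXXXXX…
t=9: q0 h=11  …______[_]XXXXXX…
t=10: q0 h=10  …______[_]XXXXXX…
t=11: q0 h= 9  …______[_]XXXXXX…
t=12: q0 h= 8  …______[_]XXXXXX…
t=13: q0 h= 7  …______[_]XXXXXX…
t=14: q0 h= 6  |______[_]XXXXXX…
t=15: q0 h= 5  |_____[_]XXXXXX…
t=16: q0 h= 4  |____[_]XXXXXX…
t=17: q0 h= 3  |___[_]XXXXXX…
t=18: q0 h= 2  |__[_]XXXXXX…
t=19: q0 h= 1  |_[_]XXXXXX…
t=20: q0 h= 0  |[_]XXXXXX…
t=21: q0 h= 0  |[X]XXXXXX…
t=22: q1 h= 1  |X[X]XXXXXX…
t=23: q0 h= 2  |XX[X]XXXXXX…
t=24: q1 h= 3  |XXX[X]XXXXXX…
t=25: q0 h= 4  |XXXX[X]XXXXXX…
t=26: q1 h= 5  |XXXXX[X]XXXXXX…
t=27: q0 h= 6  |XXXXXX[X]XXXXXX…
t=28: q1 h= 7  …XXXXXX[X]XXXXXX…
t=29: q0 h= 8  …XXXXXX[X]XXXXXX…
t=30: q1 h= 9  …XXXXXX[X]XXXXXX…
t=31: q0 h=10  …XXXXXX[X]XXXXXX…
t=32: q1 h=11  …XXXXXX[X]XXXXXX…
t=33: q0 h=12  …XXXXXX[X]XXXXXX…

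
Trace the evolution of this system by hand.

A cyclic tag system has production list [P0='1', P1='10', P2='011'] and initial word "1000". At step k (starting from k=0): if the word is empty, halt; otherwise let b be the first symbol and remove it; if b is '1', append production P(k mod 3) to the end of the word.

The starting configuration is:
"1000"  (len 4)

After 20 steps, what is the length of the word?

t=0: "1000"  (len 4)
t=1: "0001"  (len 4)
t=2: "001"  (len 3)
t=3: "01"  (len 2)
t=4: "1"  (len 1)
t=5: "10"  (len 2)
t=6: "0011"  (len 4)
t=7: "011"  (len 3)
t=8: "11"  (len 2)
t=9: "1011"  (len 4)
t=10: "0111"  (len 4)
t=11: "111"  (len 3)
t=12: "11011"  (len 5)
t=13: "10111"  (len 5)
t=14: "011110"  (len 6)
t=15: "11110"  (len 5)
t=16: "11101"  (len 5)
t=17: "110110"  (len 6)
t=18: "10110011"  (len 8)
t=19: "01100111"  (len 8)
t=20: "1100111"  (len 7)

7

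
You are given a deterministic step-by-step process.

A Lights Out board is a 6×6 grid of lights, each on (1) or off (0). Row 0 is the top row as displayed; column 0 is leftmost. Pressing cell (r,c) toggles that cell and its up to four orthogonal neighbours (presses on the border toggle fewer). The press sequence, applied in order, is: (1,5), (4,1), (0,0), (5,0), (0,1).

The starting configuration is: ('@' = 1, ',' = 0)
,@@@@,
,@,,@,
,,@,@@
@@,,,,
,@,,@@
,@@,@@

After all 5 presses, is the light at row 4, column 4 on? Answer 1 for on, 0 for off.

gen 0: ,@@@@,
,@,,@,
,,@,@@
@@,,,,
,@,,@@
,@@,@@
gen 1: ,@@@@@
,@,,,@
,,@,@,
@@,,,,
,@,,@@
,@@,@@
gen 2: ,@@@@@
,@,,,@
,,@,@,
@,,,,,
@,@,@@
,,@,@@
gen 3: @,@@@@
@@,,,@
,,@,@,
@,,,,,
@,@,@@
,,@,@@
gen 4: @,@@@@
@@,,,@
,,@,@,
@,,,,,
,,@,@@
@@@,@@
gen 5: ,@,@@@
@,,,,@
,,@,@,
@,,,,,
,,@,@@
@@@,@@

1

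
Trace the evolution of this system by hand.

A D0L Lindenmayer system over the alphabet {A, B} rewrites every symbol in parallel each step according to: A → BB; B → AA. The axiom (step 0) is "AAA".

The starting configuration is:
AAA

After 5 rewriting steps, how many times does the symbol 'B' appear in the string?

k=0  AAA
k=1  BBBBBB
k=2  AAAAAAAAAAAA
k=3  BBBBBBBBBBBBBBBBBBBBBBBB
k=4  AAAAAAAAAAAAAAAAAAAAAAAAAAAAAAAAAAAAAAAAAAAAAAAA
k=5  BBBBBBBBBBBBBBBBBBBBBBBBBBBBBBBBBBBBBBBBBBBBBBBBBBBBBBBBBBBBBBBBBBBBBBBBBBBBBBBBBBBBBBBBBBBBBBBB

96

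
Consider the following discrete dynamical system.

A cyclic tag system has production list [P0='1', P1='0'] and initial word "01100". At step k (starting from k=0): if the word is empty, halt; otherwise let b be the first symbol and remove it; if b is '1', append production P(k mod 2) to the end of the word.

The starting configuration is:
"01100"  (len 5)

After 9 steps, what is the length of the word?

0

k=0  "01100"  (len 5)
k=1  "1100"  (len 4)
k=2  "1000"  (len 4)
k=3  "0001"  (len 4)
k=4  "001"  (len 3)
k=5  "01"  (len 2)
k=6  "1"  (len 1)
k=7  "1"  (len 1)
k=8  "0"  (len 1)
k=9  (halted — word empty)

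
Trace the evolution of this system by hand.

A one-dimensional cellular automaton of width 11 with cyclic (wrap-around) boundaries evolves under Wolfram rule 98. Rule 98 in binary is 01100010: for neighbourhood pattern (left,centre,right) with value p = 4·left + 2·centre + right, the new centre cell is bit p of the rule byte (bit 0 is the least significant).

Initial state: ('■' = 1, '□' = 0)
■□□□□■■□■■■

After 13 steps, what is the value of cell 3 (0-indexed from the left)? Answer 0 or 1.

1

0) ■□□□□■■□■■■
1) ■□□□■□■■□□□
2) □□□■□■□■□□■
3) □□■□■□■□□■□
4) □■□■□■□□■□□
5) ■□■□■□□■□□□
6) □■□■□□■□□□■
7) ■□■□□■□□□■□
8) □■□□■□□□■□■
9) ■□□■□□□■□■□
10) □□■□□□■□■□■
11) □■□□□■□■□■□
12) ■□□□■□■□■□□
13) □□□■□■□■□□■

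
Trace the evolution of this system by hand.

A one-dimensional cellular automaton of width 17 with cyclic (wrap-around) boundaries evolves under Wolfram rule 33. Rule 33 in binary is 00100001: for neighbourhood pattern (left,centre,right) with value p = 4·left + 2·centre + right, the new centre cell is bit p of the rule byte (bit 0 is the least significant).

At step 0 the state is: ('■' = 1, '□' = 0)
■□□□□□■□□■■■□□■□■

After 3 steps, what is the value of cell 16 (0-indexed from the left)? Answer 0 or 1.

k=0  ■□□□□□■□□■■■□□■□■
k=1  □□■■■□□□□□□□□□□■□
k=2  ■□□□□□■■■■■■■■□□□
k=3  □□■■■□□□□□□□□□□■□

0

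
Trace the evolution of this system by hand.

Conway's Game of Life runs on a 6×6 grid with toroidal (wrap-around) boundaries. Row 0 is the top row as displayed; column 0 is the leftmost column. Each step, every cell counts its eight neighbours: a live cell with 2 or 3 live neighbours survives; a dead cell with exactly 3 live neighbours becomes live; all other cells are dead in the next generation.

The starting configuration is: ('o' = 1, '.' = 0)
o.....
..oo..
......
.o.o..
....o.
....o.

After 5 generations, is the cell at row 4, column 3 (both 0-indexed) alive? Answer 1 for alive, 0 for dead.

1

k=0  o.....
..oo..
......
.o.o..
....o.
....o.
k=1  ...o..
......
...o..
......
...oo.
.....o
k=2  ......
......
......
...oo.
....o.
...o..
k=3  ......
......
......
...oo.
....o.
......
k=4  ......
......
......
...oo.
...oo.
......
k=5  ......
......
......
...oo.
...oo.
......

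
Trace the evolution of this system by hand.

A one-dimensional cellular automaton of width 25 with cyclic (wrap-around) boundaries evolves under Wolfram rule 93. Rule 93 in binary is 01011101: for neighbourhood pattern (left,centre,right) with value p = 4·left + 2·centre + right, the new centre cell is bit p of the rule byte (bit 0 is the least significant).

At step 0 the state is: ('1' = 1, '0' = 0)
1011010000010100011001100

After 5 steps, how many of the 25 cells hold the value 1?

13

0) 1011010000010100011001100
1) 1011011111010111011101110
2) 1011010001010101010101010
3) 1011011101010101010101010
4) 1011010101010101010101010
5) 1011010101010101010101010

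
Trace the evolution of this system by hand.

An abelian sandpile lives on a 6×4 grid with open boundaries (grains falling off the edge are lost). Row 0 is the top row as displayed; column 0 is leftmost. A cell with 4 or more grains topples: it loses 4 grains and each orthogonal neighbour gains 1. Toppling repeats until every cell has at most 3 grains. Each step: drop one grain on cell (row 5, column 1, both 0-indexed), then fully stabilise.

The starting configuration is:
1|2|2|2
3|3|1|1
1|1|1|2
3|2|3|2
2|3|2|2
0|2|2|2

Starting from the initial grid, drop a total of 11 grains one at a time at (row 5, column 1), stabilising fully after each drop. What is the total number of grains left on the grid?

47

step 0: 1|2|2|2
3|3|1|1
1|1|1|2
3|2|3|2
2|3|2|2
0|2|2|2
step 1: 1|2|2|2
3|3|1|1
1|1|1|2
3|2|3|2
2|3|2|2
0|3|2|2
step 2: 1|2|2|2
3|3|1|1
1|1|1|2
3|3|3|2
3|0|3|2
1|1|3|2
step 3: 1|2|2|2
3|3|1|1
1|1|1|2
3|3|3|2
3|0|3|2
1|2|3|2
step 4: 1|2|2|2
3|3|1|1
1|1|1|2
3|3|3|2
3|0|3|2
1|3|3|2
step 5: 1|2|2|2
3|3|1|1
2|2|2|2
1|2|1|3
1|0|2|3
3|2|1|3
step 6: 1|2|2|2
3|3|1|1
2|2|2|2
1|2|1|3
1|0|2|3
3|3|1|3
step 7: 1|2|2|2
3|3|1|1
2|2|2|2
1|2|1|3
2|1|2|3
0|1|2|3
step 8: 1|2|2|2
3|3|1|1
2|2|2|2
1|2|1|3
2|1|2|3
0|2|2|3
step 9: 1|2|2|2
3|3|1|1
2|2|2|2
1|2|1|3
2|1|2|3
0|3|2|3
step 10: 1|2|2|2
3|3|1|1
2|2|2|2
1|2|1|3
2|2|2|3
1|0|3|3
step 11: 1|2|2|2
3|3|1|1
2|2|2|2
1|2|1|3
2|2|2|3
1|1|3|3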